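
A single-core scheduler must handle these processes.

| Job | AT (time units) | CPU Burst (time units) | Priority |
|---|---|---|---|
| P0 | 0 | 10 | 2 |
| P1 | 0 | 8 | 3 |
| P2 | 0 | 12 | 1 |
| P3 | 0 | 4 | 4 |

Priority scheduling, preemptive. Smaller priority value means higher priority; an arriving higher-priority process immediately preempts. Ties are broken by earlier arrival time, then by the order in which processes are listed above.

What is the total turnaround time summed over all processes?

98

Timeline: | P2 0-12 | P0 12-22 | P1 22-30 | P3 30-34 |
Completion: P0=22  P1=30  P2=12  P3=34
Turnaround = completion − arrival: P0=22, P1=30, P2=12, P3=34
Total turnaround = 22 + 30 + 12 + 34 = 98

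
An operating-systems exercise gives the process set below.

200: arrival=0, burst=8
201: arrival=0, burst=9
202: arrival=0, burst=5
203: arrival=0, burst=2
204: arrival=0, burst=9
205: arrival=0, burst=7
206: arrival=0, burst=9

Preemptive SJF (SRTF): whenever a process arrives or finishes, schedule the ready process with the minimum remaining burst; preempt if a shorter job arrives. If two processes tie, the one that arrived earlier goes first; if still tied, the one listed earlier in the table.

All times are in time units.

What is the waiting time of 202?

2

Gantt: | 203 0-2 | 202 2-7 | 205 7-14 | 200 14-22 | 201 22-31 | 204 31-40 | 206 40-49 |
Completion: 200=22  201=31  202=7  203=2  204=40  205=14  206=49
Waiting(202) = turnaround − burst = 7 − 5 = 2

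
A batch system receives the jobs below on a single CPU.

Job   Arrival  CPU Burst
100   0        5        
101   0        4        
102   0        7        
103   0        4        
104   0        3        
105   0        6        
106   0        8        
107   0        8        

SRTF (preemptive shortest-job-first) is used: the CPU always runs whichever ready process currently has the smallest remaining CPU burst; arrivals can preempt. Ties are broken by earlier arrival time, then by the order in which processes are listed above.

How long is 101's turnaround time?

Gantt: | 104 0-3 | 101 3-7 | 103 7-11 | 100 11-16 | 105 16-22 | 102 22-29 | 106 29-37 | 107 37-45 |
Completion: 100=16  101=7  102=29  103=11  104=3  105=22  106=37  107=45
Turnaround (C−A): 100=16  101=7  102=29  103=11  104=3  105=22  106=37  107=45
Turnaround(101) = completion − arrival = 7 − 0 = 7

7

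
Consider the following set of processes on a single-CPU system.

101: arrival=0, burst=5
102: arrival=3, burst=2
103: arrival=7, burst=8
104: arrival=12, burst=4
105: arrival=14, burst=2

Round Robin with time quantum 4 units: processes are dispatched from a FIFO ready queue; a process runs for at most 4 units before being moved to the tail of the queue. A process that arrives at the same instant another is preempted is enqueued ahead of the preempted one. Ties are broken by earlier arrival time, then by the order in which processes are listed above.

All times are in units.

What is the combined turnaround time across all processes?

Gantt: | 101 0-4 | 102 4-6 | 101 6-7 | 103 7-15 | 104 15-19 | 105 19-21 |
Completion: 101=7  102=6  103=15  104=19  105=21
Turnaround (C−A): 101=7  102=3  103=8  104=7  105=7
Turnaround = completion − arrival: 101=7, 102=3, 103=8, 104=7, 105=7
Total turnaround = 7 + 3 + 8 + 7 + 7 = 32

32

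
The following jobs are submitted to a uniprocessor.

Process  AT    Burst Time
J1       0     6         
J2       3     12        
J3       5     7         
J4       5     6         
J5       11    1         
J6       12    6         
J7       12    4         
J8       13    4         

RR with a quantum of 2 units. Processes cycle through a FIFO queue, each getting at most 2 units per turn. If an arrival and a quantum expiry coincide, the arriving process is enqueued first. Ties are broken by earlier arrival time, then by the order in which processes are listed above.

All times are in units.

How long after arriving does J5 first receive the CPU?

Schedule: | J1 0-4 | J2 4-6 | J1 6-8 | J3 8-10 | J4 10-12 | J2 12-14 | J3 14-16 | J5 16-17 | J6 17-19 | J7 19-21 | J4 21-23 | J8 23-25 | J2 25-27 | J3 27-29 | J6 29-31 | J7 31-33 | J4 33-35 | J8 35-37 | J2 37-39 | J3 39-40 | J6 40-42 | J2 42-46 |
Completion: J1=8  J2=46  J3=40  J4=35  J5=17  J6=42  J7=33  J8=37
Turnaround (C−A): J1=8  J2=43  J3=35  J4=30  J5=6  J6=30  J7=21  J8=24
Response(J5) = first start − arrival = 16 − 11 = 5

5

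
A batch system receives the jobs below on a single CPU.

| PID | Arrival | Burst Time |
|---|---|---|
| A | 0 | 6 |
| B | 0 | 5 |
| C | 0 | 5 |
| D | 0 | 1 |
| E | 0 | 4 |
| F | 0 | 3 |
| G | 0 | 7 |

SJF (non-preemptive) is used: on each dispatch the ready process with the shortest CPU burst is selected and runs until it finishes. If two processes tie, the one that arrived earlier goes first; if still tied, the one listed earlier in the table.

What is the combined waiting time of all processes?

Gantt: | D 0-1 | F 1-4 | E 4-8 | B 8-13 | C 13-18 | A 18-24 | G 24-31 |
Completion: A=24  B=13  C=18  D=1  E=8  F=4  G=31
Turnaround (C−A): A=24  B=13  C=18  D=1  E=8  F=4  G=31
Waiting = turnaround − burst: A=18, B=8, C=13, D=0, E=4, F=1, G=24
Total waiting = 18 + 8 + 13 + 0 + 4 + 1 + 24 = 68

68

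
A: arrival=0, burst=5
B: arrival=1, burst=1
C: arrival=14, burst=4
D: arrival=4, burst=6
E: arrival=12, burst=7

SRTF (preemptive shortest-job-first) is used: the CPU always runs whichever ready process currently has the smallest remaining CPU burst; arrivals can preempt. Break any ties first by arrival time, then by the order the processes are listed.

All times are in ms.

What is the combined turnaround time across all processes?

Gantt: | A 0-1 | B 1-2 | A 2-6 | D 6-12 | E 12-14 | C 14-18 | E 18-23 |
Completion: A=6  B=2  C=18  D=12  E=23
Turnaround = completion − arrival: A=6, B=1, C=4, D=8, E=11
Total turnaround = 6 + 1 + 4 + 8 + 11 = 30

30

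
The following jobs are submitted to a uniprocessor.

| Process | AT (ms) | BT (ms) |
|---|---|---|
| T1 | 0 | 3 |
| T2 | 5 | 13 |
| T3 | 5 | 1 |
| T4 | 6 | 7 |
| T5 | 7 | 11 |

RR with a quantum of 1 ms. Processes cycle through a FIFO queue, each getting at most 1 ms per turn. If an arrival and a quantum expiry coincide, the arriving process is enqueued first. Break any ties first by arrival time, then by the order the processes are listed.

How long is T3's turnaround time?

2

Gantt: | T1 0-3 | idle 3-5 | T2 5-6 | T3 6-7 | T4 7-8 | T2 8-9 | T5 9-10 | T4 10-11 | T2 11-12 | T5 12-13 | T4 13-14 | T2 14-15 | T5 15-16 | T4 16-17 | T2 17-18 | T5 18-19 | T4 19-20 | T2 20-21 | T5 21-22 | T4 22-23 | T2 23-24 | T5 24-25 | T4 25-26 | T2 26-27 | T5 27-28 | T2 28-29 | T5 29-30 | T2 30-31 | T5 31-32 | T2 32-33 | T5 33-34 | T2 34-35 | T5 35-36 | T2 36-37 |
Completion: T1=3  T2=37  T3=7  T4=26  T5=36
Turnaround (C−A): T1=3  T2=32  T3=2  T4=20  T5=29
Turnaround(T3) = completion − arrival = 7 − 5 = 2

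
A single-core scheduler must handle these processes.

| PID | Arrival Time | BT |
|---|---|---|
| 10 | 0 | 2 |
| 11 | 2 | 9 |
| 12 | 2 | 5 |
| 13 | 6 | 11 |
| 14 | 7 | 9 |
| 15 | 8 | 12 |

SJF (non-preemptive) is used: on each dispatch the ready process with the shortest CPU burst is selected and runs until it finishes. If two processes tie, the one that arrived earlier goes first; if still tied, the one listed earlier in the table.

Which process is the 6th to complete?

15

Timeline: | 10 0-2 | 12 2-7 | 11 7-16 | 14 16-25 | 13 25-36 | 15 36-48 |
Completion: 10=2  11=16  12=7  13=36  14=25  15=48
Turnaround (C−A): 10=2  11=14  12=5  13=30  14=18  15=40
Finish order: 10 → 12 → 11 → 14 → 13 → 15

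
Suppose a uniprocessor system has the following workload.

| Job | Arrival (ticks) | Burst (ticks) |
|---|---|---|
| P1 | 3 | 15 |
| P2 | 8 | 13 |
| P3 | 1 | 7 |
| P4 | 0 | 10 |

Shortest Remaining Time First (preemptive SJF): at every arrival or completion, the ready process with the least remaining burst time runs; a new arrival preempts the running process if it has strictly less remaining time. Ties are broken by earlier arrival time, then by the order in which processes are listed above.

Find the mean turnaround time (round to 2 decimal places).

Timeline: | P4 0-1 | P3 1-8 | P4 8-17 | P2 17-30 | P1 30-45 |
Completion: P1=45  P2=30  P3=8  P4=17
Turnaround times: P1=42, P2=22, P3=7, P4=17
Average turnaround = (42+22+7+17) / 4 = 88/4 = 22.00

22.00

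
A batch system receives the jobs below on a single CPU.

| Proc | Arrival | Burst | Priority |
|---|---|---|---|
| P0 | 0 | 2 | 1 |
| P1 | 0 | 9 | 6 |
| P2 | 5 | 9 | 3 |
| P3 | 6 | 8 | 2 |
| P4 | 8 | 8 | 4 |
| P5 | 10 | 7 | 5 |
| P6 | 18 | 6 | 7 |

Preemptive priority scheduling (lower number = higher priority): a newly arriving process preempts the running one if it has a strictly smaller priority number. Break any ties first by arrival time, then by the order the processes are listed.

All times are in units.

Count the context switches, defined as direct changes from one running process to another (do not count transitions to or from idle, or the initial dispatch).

8

Timeline: | P0 0-2 | P1 2-5 | P2 5-6 | P3 6-14 | P2 14-22 | P4 22-30 | P5 30-37 | P1 37-43 | P6 43-49 |
Completion: P0=2  P1=43  P2=22  P3=14  P4=30  P5=37  P6=49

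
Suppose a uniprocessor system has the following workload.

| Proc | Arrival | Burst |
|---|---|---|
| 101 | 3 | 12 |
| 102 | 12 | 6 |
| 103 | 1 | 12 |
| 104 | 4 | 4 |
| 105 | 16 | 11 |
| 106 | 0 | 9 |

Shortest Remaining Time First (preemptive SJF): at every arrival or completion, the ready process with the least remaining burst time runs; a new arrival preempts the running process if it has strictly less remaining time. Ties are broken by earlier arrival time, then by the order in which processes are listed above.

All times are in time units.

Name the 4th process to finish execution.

Schedule: | 106 0-4 | 104 4-8 | 106 8-13 | 102 13-19 | 105 19-30 | 103 30-42 | 101 42-54 |
Completion: 101=54  102=19  103=42  104=8  105=30  106=13
Turnaround (C−A): 101=51  102=7  103=41  104=4  105=14  106=13
Finish order: 104 → 106 → 102 → 105 → 103 → 101

105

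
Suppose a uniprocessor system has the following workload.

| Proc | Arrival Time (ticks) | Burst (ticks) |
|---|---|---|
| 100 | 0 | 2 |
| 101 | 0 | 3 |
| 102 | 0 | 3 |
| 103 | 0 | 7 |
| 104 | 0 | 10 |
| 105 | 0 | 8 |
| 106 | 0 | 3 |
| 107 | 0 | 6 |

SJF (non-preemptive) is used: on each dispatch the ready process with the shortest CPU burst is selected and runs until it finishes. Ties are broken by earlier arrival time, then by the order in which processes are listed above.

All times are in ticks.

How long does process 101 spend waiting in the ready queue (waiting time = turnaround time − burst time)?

2

Timeline: | 100 0-2 | 101 2-5 | 102 5-8 | 106 8-11 | 107 11-17 | 103 17-24 | 105 24-32 | 104 32-42 |
Completion: 100=2  101=5  102=8  103=24  104=42  105=32  106=11  107=17
Turnaround (C−A): 100=2  101=5  102=8  103=24  104=42  105=32  106=11  107=17
Waiting(101) = turnaround − burst = 5 − 3 = 2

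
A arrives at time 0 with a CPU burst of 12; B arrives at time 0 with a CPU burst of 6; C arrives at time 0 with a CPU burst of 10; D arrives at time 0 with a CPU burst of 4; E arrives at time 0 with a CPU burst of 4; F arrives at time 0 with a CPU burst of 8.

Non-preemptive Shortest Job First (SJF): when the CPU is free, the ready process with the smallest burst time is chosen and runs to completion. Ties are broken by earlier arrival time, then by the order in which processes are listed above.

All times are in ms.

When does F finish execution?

22

Timeline: | D 0-4 | E 4-8 | B 8-14 | F 14-22 | C 22-32 | A 32-44 |
Completion: A=44  B=14  C=32  D=4  E=8  F=22
Turnaround (C−A): A=44  B=14  C=32  D=4  E=8  F=22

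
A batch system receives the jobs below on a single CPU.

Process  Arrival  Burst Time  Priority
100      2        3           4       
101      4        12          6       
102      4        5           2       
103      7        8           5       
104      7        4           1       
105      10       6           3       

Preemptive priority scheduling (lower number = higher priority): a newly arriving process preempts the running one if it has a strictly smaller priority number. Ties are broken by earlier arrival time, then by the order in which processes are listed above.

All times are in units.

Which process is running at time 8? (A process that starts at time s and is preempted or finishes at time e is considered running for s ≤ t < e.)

104

Gantt: | idle 0-2 | 100 2-4 | 102 4-7 | 104 7-11 | 102 11-13 | 105 13-19 | 100 19-20 | 103 20-28 | 101 28-40 |
Completion: 100=20  101=40  102=13  103=28  104=11  105=19
Turnaround (C−A): 100=18  101=36  102=9  103=21  104=4  105=9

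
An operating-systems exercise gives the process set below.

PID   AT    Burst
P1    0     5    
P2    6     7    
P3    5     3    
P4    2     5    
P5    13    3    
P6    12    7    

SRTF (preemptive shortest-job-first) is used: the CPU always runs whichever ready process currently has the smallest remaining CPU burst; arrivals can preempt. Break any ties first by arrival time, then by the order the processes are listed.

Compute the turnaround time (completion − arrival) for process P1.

5

Schedule: | P1 0-5 | P3 5-8 | P4 8-13 | P5 13-16 | P2 16-23 | P6 23-30 |
Completion: P1=5  P2=23  P3=8  P4=13  P5=16  P6=30
Turnaround(P1) = completion − arrival = 5 − 0 = 5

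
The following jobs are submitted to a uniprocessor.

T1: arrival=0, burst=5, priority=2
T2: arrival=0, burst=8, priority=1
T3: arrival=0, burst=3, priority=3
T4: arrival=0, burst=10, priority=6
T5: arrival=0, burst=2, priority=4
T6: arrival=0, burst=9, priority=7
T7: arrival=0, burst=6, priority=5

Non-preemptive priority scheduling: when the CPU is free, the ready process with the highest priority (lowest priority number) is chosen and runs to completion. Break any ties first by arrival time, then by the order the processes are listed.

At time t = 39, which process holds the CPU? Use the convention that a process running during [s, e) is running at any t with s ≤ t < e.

T6

Timeline: | T2 0-8 | T1 8-13 | T3 13-16 | T5 16-18 | T7 18-24 | T4 24-34 | T6 34-43 |
Completion: T1=13  T2=8  T3=16  T4=34  T5=18  T6=43  T7=24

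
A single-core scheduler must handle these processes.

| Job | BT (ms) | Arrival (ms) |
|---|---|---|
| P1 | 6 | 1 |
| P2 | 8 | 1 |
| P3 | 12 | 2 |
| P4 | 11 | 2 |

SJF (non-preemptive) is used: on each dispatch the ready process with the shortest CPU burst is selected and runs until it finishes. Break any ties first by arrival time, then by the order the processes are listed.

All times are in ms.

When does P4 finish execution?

Schedule: | idle 0-1 | P1 1-7 | P2 7-15 | P4 15-26 | P3 26-38 |
Completion: P1=7  P2=15  P3=38  P4=26

26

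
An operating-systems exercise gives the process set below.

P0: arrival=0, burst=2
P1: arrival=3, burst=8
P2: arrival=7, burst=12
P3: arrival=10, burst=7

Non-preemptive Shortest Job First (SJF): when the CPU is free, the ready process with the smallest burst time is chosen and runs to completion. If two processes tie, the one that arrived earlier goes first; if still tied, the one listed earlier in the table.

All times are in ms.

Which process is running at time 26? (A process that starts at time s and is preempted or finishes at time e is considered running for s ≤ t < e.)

Timeline: | P0 0-2 | idle 2-3 | P1 3-11 | P3 11-18 | P2 18-30 |
Completion: P0=2  P1=11  P2=30  P3=18

P2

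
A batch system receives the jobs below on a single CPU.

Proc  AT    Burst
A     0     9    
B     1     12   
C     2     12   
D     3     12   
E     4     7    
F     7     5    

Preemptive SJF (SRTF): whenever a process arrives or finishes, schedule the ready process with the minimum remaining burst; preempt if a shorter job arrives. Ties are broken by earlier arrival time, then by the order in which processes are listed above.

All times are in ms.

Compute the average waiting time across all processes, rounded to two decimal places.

Gantt: | A 0-9 | F 9-14 | E 14-21 | B 21-33 | C 33-45 | D 45-57 |
Completion: A=9  B=33  C=45  D=57  E=21  F=14
Turnaround (C−A): A=9  B=32  C=43  D=54  E=17  F=7
Waiting times: A=0, B=20, C=31, D=42, E=10, F=2
Average waiting = (0+20+31+42+10+2) / 6 = 105/6 = 17.50

17.50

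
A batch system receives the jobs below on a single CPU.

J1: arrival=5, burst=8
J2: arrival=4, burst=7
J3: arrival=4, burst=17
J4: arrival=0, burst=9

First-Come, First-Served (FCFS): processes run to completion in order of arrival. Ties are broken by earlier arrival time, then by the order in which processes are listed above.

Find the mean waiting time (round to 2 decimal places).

11.25

Timeline: | J4 0-9 | J2 9-16 | J3 16-33 | J1 33-41 |
Completion: J1=41  J2=16  J3=33  J4=9
Turnaround (C−A): J1=36  J2=12  J3=29  J4=9
Waiting times: J1=28, J2=5, J3=12, J4=0
Average waiting = (28+5+12+0) / 4 = 45/4 = 11.25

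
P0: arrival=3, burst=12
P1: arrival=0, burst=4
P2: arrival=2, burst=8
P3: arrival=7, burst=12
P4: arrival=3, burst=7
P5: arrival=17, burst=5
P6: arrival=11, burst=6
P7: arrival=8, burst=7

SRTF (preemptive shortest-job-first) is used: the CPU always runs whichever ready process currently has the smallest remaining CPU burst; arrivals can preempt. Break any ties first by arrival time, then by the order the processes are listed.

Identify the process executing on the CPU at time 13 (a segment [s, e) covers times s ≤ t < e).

Timeline: | P1 0-4 | P4 4-11 | P6 11-17 | P5 17-22 | P7 22-29 | P2 29-37 | P0 37-49 | P3 49-61 |
Completion: P0=49  P1=4  P2=37  P3=61  P4=11  P5=22  P6=17  P7=29
Turnaround (C−A): P0=46  P1=4  P2=35  P3=54  P4=8  P5=5  P6=6  P7=21

P6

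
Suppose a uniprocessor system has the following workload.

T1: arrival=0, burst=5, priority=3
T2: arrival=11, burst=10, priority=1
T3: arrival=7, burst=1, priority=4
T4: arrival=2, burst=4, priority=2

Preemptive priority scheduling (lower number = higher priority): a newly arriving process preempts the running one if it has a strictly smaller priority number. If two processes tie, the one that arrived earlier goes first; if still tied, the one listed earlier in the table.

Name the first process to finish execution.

Timeline: | T1 0-2 | T4 2-6 | T1 6-9 | T3 9-10 | idle 10-11 | T2 11-21 |
Completion: T1=9  T2=21  T3=10  T4=6
Finish order: T4 → T1 → T3 → T2

T4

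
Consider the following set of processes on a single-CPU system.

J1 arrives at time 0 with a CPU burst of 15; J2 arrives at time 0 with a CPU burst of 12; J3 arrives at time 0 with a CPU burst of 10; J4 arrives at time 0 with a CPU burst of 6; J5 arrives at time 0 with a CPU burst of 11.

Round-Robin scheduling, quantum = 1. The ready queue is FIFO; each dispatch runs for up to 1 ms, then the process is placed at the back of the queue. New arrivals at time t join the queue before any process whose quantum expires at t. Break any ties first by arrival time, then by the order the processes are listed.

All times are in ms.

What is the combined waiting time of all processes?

174

Schedule: | J1 0-1 | J2 1-2 | J3 2-3 | J4 3-4 | J5 4-5 | J1 5-6 | J2 6-7 | J3 7-8 | J4 8-9 | J5 9-10 | J1 10-11 | J2 11-12 | J3 12-13 | J4 13-14 | J5 14-15 | J1 15-16 | J2 16-17 | J3 17-18 | J4 18-19 | J5 19-20 | J1 20-21 | J2 21-22 | J3 22-23 | J4 23-24 | J5 24-25 | J1 25-26 | J2 26-27 | J3 27-28 | J4 28-29 | J5 29-30 | J1 30-31 | J2 31-32 | J3 32-33 | J5 33-34 | J1 34-35 | J2 35-36 | J3 36-37 | J5 37-38 | J1 38-39 | J2 39-40 | J3 40-41 | J5 41-42 | J1 42-43 | J2 43-44 | J3 44-45 | J5 45-46 | J1 46-47 | J2 47-48 | J5 48-49 | J1 49-50 | J2 50-51 | J1 51-54 |
Completion: J1=54  J2=51  J3=45  J4=29  J5=49
Waiting = turnaround − burst: J1=39, J2=39, J3=35, J4=23, J5=38
Total waiting = 39 + 39 + 35 + 23 + 38 = 174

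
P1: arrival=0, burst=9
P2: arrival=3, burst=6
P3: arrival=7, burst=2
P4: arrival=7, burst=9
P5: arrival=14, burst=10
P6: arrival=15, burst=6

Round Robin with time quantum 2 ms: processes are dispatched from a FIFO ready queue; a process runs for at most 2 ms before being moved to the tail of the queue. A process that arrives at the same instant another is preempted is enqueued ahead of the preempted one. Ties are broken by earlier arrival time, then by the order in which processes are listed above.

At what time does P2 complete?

18

Schedule: | P1 0-4 | P2 4-6 | P1 6-8 | P2 8-10 | P3 10-12 | P4 12-14 | P1 14-16 | P2 16-18 | P5 18-20 | P4 20-22 | P6 22-24 | P1 24-25 | P5 25-27 | P4 27-29 | P6 29-31 | P5 31-33 | P4 33-35 | P6 35-37 | P5 37-39 | P4 39-40 | P5 40-42 |
Completion: P1=25  P2=18  P3=12  P4=40  P5=42  P6=37
Turnaround (C−A): P1=25  P2=15  P3=5  P4=33  P5=28  P6=22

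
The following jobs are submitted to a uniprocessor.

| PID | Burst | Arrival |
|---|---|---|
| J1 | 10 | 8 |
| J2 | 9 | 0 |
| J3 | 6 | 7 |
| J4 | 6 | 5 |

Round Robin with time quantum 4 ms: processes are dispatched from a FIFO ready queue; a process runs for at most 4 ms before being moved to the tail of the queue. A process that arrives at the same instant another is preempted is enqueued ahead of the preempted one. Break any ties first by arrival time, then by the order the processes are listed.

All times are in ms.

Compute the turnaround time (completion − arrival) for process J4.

18

Timeline: | J2 0-8 | J4 8-12 | J3 12-16 | J1 16-20 | J2 20-21 | J4 21-23 | J3 23-25 | J1 25-31 |
Completion: J1=31  J2=21  J3=25  J4=23
Turnaround (C−A): J1=23  J2=21  J3=18  J4=18
Turnaround(J4) = completion − arrival = 23 − 5 = 18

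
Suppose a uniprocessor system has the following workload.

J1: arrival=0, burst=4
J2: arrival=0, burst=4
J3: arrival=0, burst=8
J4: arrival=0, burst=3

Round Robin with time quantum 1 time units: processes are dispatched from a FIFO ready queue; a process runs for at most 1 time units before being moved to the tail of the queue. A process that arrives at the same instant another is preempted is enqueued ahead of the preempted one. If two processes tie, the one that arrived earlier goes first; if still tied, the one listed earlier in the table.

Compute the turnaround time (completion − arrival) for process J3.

Schedule: | J1 0-1 | J2 1-2 | J3 2-3 | J4 3-4 | J1 4-5 | J2 5-6 | J3 6-7 | J4 7-8 | J1 8-9 | J2 9-10 | J3 10-11 | J4 11-12 | J1 12-13 | J2 13-14 | J3 14-19 |
Completion: J1=13  J2=14  J3=19  J4=12
Turnaround (C−A): J1=13  J2=14  J3=19  J4=12
Turnaround(J3) = completion − arrival = 19 − 0 = 19

19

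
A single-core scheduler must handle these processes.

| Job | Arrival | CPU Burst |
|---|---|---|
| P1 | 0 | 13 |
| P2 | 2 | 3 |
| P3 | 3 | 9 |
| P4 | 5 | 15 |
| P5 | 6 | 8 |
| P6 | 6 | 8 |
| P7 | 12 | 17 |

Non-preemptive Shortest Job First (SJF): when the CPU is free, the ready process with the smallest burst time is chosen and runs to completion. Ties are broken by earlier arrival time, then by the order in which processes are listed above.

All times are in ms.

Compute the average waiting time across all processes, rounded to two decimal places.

21.14

Gantt: | P1 0-13 | P2 13-16 | P5 16-24 | P6 24-32 | P3 32-41 | P4 41-56 | P7 56-73 |
Completion: P1=13  P2=16  P3=41  P4=56  P5=24  P6=32  P7=73
Turnaround (C−A): P1=13  P2=14  P3=38  P4=51  P5=18  P6=26  P7=61
Waiting times: P1=0, P2=11, P3=29, P4=36, P5=10, P6=18, P7=44
Average waiting = (0+11+29+36+10+18+44) / 7 = 148/7 = 21.14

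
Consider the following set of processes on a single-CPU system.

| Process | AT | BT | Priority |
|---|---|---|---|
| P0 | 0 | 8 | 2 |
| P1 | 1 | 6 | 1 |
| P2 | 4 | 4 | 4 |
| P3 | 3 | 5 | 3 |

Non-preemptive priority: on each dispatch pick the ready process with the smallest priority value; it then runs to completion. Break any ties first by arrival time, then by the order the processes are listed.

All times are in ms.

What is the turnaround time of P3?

Timeline: | P0 0-8 | P1 8-14 | P3 14-19 | P2 19-23 |
Completion: P0=8  P1=14  P2=23  P3=19
Turnaround (C−A): P0=8  P1=13  P2=19  P3=16
Turnaround(P3) = completion − arrival = 19 − 3 = 16

16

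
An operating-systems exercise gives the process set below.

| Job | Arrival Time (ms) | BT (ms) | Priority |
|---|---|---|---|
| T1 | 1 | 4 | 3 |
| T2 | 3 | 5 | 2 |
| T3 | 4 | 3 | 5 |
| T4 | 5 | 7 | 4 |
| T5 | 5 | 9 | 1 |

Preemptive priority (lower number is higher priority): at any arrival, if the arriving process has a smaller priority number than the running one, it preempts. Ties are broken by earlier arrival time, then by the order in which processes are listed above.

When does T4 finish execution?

Gantt: | idle 0-1 | T1 1-3 | T2 3-5 | T5 5-14 | T2 14-17 | T1 17-19 | T4 19-26 | T3 26-29 |
Completion: T1=19  T2=17  T3=29  T4=26  T5=14

26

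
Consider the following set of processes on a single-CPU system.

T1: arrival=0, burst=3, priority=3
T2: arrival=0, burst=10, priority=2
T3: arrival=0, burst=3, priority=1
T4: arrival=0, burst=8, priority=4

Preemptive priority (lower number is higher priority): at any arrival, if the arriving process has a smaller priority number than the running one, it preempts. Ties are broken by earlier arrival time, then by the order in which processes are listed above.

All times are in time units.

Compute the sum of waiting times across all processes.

Schedule: | T3 0-3 | T2 3-13 | T1 13-16 | T4 16-24 |
Completion: T1=16  T2=13  T3=3  T4=24
Turnaround (C−A): T1=16  T2=13  T3=3  T4=24
Waiting = turnaround − burst: T1=13, T2=3, T3=0, T4=16
Total waiting = 13 + 3 + 0 + 16 = 32

32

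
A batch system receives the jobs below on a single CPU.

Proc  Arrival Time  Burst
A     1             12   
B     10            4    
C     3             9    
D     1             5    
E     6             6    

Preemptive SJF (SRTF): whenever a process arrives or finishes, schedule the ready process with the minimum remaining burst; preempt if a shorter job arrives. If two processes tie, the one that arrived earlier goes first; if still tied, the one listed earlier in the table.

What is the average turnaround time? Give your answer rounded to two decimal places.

15.00

Gantt: | idle 0-1 | D 1-6 | E 6-12 | B 12-16 | C 16-25 | A 25-37 |
Completion: A=37  B=16  C=25  D=6  E=12
Turnaround (C−A): A=36  B=6  C=22  D=5  E=6
Turnaround times: A=36, B=6, C=22, D=5, E=6
Average turnaround = (36+6+22+5+6) / 5 = 75/5 = 15.00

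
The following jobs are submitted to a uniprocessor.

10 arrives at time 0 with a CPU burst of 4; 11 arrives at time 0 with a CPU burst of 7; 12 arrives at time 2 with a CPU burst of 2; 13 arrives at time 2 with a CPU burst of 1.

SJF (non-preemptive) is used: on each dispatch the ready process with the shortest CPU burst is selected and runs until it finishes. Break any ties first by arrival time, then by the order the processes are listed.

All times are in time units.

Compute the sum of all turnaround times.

26

Timeline: | 10 0-4 | 13 4-5 | 12 5-7 | 11 7-14 |
Completion: 10=4  11=14  12=7  13=5
Turnaround (C−A): 10=4  11=14  12=5  13=3
Turnaround = completion − arrival: 10=4, 11=14, 12=5, 13=3
Total turnaround = 4 + 14 + 5 + 3 = 26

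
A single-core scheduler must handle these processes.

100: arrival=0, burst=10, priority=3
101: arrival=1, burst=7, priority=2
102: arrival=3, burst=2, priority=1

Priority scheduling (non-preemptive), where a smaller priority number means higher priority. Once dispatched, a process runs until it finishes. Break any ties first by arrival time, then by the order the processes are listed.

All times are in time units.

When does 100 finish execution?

Gantt: | 100 0-10 | 102 10-12 | 101 12-19 |
Completion: 100=10  101=19  102=12
Turnaround (C−A): 100=10  101=18  102=9

10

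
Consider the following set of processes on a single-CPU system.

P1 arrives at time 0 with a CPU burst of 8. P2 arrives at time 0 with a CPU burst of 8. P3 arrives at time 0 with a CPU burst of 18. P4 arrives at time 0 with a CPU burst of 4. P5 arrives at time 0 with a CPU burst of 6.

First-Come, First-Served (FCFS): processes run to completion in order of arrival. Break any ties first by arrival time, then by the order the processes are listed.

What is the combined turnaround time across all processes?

Schedule: | P1 0-8 | P2 8-16 | P3 16-34 | P4 34-38 | P5 38-44 |
Completion: P1=8  P2=16  P3=34  P4=38  P5=44
Turnaround (C−A): P1=8  P2=16  P3=34  P4=38  P5=44
Turnaround = completion − arrival: P1=8, P2=16, P3=34, P4=38, P5=44
Total turnaround = 8 + 16 + 34 + 38 + 44 = 140

140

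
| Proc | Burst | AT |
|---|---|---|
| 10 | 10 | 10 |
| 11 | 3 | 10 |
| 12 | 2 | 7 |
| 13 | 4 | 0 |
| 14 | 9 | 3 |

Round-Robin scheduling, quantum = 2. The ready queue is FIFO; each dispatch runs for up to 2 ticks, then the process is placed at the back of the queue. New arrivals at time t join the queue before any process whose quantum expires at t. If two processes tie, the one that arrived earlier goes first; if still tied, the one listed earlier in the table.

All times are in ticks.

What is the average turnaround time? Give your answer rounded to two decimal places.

Timeline: | 13 0-4 | 14 4-8 | 12 8-10 | 14 10-12 | 10 12-14 | 11 14-16 | 14 16-18 | 10 18-20 | 11 20-21 | 14 21-22 | 10 22-28 |
Completion: 10=28  11=21  12=10  13=4  14=22
Turnaround times: 10=18, 11=11, 12=3, 13=4, 14=19
Average turnaround = (18+11+3+4+19) / 5 = 55/5 = 11.00

11.00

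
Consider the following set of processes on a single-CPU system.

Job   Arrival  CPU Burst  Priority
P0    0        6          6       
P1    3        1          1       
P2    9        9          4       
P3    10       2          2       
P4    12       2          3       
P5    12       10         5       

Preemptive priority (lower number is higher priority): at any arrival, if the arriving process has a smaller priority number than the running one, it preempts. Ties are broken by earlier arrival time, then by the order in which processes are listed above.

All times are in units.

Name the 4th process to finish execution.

Timeline: | P0 0-3 | P1 3-4 | P0 4-7 | idle 7-9 | P2 9-10 | P3 10-12 | P4 12-14 | P2 14-22 | P5 22-32 |
Completion: P0=7  P1=4  P2=22  P3=12  P4=14  P5=32
Turnaround (C−A): P0=7  P1=1  P2=13  P3=2  P4=2  P5=20
Finish order: P1 → P0 → P3 → P4 → P2 → P5

P4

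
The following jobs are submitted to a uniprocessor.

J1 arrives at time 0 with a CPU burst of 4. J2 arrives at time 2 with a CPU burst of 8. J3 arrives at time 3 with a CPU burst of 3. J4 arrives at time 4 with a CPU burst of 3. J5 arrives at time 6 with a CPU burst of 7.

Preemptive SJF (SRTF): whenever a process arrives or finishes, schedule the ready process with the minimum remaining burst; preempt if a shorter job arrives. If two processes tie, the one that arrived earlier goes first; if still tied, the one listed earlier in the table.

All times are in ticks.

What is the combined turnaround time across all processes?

48

Gantt: | J1 0-4 | J3 4-7 | J4 7-10 | J5 10-17 | J2 17-25 |
Completion: J1=4  J2=25  J3=7  J4=10  J5=17
Turnaround (C−A): J1=4  J2=23  J3=4  J4=6  J5=11
Turnaround = completion − arrival: J1=4, J2=23, J3=4, J4=6, J5=11
Total turnaround = 4 + 23 + 4 + 6 + 11 = 48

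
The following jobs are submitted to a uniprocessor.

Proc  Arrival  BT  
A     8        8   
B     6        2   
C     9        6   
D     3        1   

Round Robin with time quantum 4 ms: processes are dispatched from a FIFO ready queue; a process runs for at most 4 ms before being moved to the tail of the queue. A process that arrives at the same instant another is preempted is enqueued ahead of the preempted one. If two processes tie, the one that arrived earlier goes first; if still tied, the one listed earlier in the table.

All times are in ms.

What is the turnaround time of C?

13

Gantt: | idle 0-3 | D 3-4 | idle 4-6 | B 6-8 | A 8-12 | C 12-16 | A 16-20 | C 20-22 |
Completion: A=20  B=8  C=22  D=4
Turnaround(C) = completion − arrival = 22 − 9 = 13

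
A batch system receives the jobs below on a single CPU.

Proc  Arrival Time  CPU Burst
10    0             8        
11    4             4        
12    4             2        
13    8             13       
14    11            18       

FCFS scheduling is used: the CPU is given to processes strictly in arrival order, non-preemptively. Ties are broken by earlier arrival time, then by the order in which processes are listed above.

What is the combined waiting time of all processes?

Gantt: | 10 0-8 | 11 8-12 | 12 12-14 | 13 14-27 | 14 27-45 |
Completion: 10=8  11=12  12=14  13=27  14=45
Turnaround (C−A): 10=8  11=8  12=10  13=19  14=34
Waiting = turnaround − burst: 10=0, 11=4, 12=8, 13=6, 14=16
Total waiting = 0 + 4 + 8 + 6 + 16 = 34

34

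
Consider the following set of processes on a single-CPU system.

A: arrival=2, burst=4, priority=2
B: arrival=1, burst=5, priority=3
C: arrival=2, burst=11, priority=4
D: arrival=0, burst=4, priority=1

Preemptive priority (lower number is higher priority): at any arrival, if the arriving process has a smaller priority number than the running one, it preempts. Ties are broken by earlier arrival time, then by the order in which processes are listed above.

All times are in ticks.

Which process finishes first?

D

Schedule: | D 0-4 | A 4-8 | B 8-13 | C 13-24 |
Completion: A=8  B=13  C=24  D=4
Turnaround (C−A): A=6  B=12  C=22  D=4
Finish order: D → A → B → C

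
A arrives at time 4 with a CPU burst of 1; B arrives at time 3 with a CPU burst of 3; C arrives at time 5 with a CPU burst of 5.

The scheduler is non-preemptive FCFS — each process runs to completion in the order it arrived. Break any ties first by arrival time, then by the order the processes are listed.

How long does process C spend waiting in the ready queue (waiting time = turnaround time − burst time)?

Gantt: | idle 0-3 | B 3-6 | A 6-7 | C 7-12 |
Completion: A=7  B=6  C=12
Turnaround (C−A): A=3  B=3  C=7
Waiting(C) = turnaround − burst = 7 − 5 = 2

2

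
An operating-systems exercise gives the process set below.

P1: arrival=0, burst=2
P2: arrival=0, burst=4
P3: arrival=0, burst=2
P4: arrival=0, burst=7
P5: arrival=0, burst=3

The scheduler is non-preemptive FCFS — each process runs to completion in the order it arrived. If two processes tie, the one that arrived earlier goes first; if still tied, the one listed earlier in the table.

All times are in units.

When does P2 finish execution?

Schedule: | P1 0-2 | P2 2-6 | P3 6-8 | P4 8-15 | P5 15-18 |
Completion: P1=2  P2=6  P3=8  P4=15  P5=18

6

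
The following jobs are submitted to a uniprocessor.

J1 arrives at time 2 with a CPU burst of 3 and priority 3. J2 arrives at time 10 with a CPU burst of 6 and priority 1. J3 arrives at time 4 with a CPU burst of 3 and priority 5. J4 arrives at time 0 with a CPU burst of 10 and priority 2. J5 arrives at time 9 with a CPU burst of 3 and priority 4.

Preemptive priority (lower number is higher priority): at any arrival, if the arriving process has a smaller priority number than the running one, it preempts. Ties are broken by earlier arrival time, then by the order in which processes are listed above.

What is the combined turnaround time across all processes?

67

Timeline: | J4 0-10 | J2 10-16 | J1 16-19 | J5 19-22 | J3 22-25 |
Completion: J1=19  J2=16  J3=25  J4=10  J5=22
Turnaround (C−A): J1=17  J2=6  J3=21  J4=10  J5=13
Turnaround = completion − arrival: J1=17, J2=6, J3=21, J4=10, J5=13
Total turnaround = 17 + 6 + 21 + 10 + 13 = 67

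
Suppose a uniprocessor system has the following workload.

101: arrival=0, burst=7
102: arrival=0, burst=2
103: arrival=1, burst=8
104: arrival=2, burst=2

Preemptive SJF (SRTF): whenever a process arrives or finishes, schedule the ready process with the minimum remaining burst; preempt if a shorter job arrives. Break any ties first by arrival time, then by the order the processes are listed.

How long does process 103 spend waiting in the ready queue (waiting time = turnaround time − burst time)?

10

Schedule: | 102 0-2 | 104 2-4 | 101 4-11 | 103 11-19 |
Completion: 101=11  102=2  103=19  104=4
Turnaround (C−A): 101=11  102=2  103=18  104=2
Waiting(103) = turnaround − burst = 18 − 8 = 10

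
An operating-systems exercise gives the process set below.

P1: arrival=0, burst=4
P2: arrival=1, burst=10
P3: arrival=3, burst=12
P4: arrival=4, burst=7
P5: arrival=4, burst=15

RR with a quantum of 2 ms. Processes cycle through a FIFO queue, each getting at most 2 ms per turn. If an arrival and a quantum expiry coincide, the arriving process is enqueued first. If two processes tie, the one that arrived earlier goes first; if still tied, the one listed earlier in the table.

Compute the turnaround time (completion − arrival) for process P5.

44

Timeline: | P1 0-2 | P2 2-4 | P1 4-6 | P3 6-8 | P4 8-10 | P5 10-12 | P2 12-14 | P3 14-16 | P4 16-18 | P5 18-20 | P2 20-22 | P3 22-24 | P4 24-26 | P5 26-28 | P2 28-30 | P3 30-32 | P4 32-33 | P5 33-35 | P2 35-37 | P3 37-39 | P5 39-41 | P3 41-43 | P5 43-48 |
Completion: P1=6  P2=37  P3=43  P4=33  P5=48
Turnaround(P5) = completion − arrival = 48 − 4 = 44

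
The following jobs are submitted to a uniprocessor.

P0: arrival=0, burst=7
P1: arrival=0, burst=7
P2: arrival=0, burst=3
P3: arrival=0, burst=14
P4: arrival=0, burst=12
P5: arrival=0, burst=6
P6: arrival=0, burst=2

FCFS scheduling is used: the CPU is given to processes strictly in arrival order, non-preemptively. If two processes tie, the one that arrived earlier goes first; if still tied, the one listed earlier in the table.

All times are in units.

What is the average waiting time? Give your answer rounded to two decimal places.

Schedule: | P0 0-7 | P1 7-14 | P2 14-17 | P3 17-31 | P4 31-43 | P5 43-49 | P6 49-51 |
Completion: P0=7  P1=14  P2=17  P3=31  P4=43  P5=49  P6=51
Turnaround (C−A): P0=7  P1=14  P2=17  P3=31  P4=43  P5=49  P6=51
Waiting times: P0=0, P1=7, P2=14, P3=17, P4=31, P5=43, P6=49
Average waiting = (0+7+14+17+31+43+49) / 7 = 161/7 = 23.00

23.00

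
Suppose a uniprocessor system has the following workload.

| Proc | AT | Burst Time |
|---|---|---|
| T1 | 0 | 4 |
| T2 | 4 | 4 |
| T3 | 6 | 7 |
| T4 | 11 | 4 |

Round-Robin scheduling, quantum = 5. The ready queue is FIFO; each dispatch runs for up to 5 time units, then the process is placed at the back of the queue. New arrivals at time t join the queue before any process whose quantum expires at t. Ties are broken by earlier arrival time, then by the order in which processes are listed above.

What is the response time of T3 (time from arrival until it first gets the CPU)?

Gantt: | T1 0-4 | T2 4-8 | T3 8-13 | T4 13-17 | T3 17-19 |
Completion: T1=4  T2=8  T3=19  T4=17
Turnaround (C−A): T1=4  T2=4  T3=13  T4=6
Response(T3) = first start − arrival = 8 − 6 = 2

2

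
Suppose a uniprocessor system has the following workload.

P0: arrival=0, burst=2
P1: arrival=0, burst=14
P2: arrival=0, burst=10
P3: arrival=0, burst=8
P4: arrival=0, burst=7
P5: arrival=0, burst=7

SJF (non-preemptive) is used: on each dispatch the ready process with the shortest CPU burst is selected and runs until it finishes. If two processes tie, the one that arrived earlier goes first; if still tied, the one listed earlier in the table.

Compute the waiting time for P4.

Timeline: | P0 0-2 | P4 2-9 | P5 9-16 | P3 16-24 | P2 24-34 | P1 34-48 |
Completion: P0=2  P1=48  P2=34  P3=24  P4=9  P5=16
Waiting(P4) = turnaround − burst = 9 − 7 = 2

2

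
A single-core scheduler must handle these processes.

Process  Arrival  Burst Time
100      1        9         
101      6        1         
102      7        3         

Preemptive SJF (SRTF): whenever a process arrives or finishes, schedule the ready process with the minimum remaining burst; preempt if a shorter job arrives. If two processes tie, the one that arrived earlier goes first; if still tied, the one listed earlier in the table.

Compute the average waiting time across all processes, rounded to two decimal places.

Timeline: | idle 0-1 | 100 1-6 | 101 6-7 | 102 7-10 | 100 10-14 |
Completion: 100=14  101=7  102=10
Waiting times: 100=4, 101=0, 102=0
Average waiting = (4+0+0) / 3 = 4/3 = 1.33

1.33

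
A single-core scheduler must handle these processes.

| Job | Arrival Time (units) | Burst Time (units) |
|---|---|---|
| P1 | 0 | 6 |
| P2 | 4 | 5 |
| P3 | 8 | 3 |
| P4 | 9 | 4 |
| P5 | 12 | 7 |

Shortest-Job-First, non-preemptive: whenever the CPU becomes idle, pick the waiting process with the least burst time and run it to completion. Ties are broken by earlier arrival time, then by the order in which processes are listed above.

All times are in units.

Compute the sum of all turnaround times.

41

Timeline: | P1 0-6 | P2 6-11 | P3 11-14 | P4 14-18 | P5 18-25 |
Completion: P1=6  P2=11  P3=14  P4=18  P5=25
Turnaround = completion − arrival: P1=6, P2=7, P3=6, P4=9, P5=13
Total turnaround = 6 + 7 + 6 + 9 + 13 = 41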